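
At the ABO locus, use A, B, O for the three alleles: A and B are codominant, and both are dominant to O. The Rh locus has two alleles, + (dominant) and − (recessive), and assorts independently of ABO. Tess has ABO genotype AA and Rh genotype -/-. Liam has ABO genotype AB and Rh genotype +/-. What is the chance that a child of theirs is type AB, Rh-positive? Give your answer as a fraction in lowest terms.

ABO cross AA × AB → offspring phenotypes: 1/2 A, 1/2 AB.
Rh cross -/- × +/- → 1/2 Rh+, 1/2 Rh-.
Independent loci: P(type AB, Rh-positive) = 1/2 × 1/2 = 1/4.

1/4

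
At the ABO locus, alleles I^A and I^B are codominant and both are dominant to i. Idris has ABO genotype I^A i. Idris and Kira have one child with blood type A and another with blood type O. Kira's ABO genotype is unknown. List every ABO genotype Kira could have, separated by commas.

For each candidate genotype of Kira, check whether crossing it with I^A i can produce every observed child phenotype.
  I^A I^A → possible child types {A} ✗
  I^A I^B → possible child types {A, B, AB} ✗
  I^A i → possible child types {O, A} ✓
  I^B I^B → possible child types {B, AB} ✗
  I^B i → possible child types {O, A, B, AB} ✓
  i i → possible child types {O, A} ✓

I^A i, I^B i, i i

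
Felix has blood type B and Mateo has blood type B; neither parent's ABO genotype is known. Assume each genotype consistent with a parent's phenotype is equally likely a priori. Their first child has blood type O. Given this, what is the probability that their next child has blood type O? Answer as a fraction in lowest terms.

1/4

Possible genotypes: Felix ∈ {BB, BO}; Mateo ∈ {BB, BO}.
Weight each parental genotype pair by prior × P(type-O child):
  BO × BO: posterior weight 1; P(next child type O) = 1/4.
Weighted sum = 1/4.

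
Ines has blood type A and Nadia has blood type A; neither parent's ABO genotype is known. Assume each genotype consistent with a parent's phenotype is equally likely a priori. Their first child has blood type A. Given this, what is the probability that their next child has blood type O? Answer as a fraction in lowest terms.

Possible genotypes: Ines ∈ {AA, AO}; Nadia ∈ {AA, AO}.
Weight each parental genotype pair by prior × P(type-A child):
  AA × AA: posterior weight 4/15; P(next child type O) = 0.
  AA × AO: posterior weight 4/15; P(next child type O) = 0.
  AO × AA: posterior weight 4/15; P(next child type O) = 0.
  AO × AO: posterior weight 1/5; P(next child type O) = 1/4.
Weighted sum = 1/20.

1/20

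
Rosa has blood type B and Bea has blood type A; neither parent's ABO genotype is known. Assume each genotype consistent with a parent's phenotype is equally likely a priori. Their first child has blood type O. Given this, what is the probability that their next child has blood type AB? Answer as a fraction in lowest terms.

1/4

Possible genotypes: Rosa ∈ {BB, BO}; Bea ∈ {AA, AO}.
Weight each parental genotype pair by prior × P(type-O child):
  BO × AO: posterior weight 1; P(next child type AB) = 1/4.
Weighted sum = 1/4.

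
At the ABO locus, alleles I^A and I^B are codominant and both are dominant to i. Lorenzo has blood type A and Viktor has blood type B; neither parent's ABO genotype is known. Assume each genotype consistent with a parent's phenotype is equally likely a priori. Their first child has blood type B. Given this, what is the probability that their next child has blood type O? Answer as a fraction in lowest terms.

1/12

Possible genotypes: Lorenzo ∈ {I^A I^A, I^A i}; Viktor ∈ {I^B I^B, I^B i}.
Weight each parental genotype pair by prior × P(type-B child):
  I^A i × I^B I^B: posterior weight 2/3; P(next child type O) = 0.
  I^A i × I^B i: posterior weight 1/3; P(next child type O) = 1/4.
Weighted sum = 1/12.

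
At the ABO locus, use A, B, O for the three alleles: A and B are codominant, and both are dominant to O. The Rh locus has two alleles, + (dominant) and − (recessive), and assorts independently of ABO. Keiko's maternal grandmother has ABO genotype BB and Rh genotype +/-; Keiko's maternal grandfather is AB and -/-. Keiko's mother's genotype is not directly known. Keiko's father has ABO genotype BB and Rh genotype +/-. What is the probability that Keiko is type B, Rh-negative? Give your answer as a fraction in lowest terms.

Keiko's mother's ABO genotype from BB × AB: 1/2 AB, 1/2 BB.
Crossing each possibility with the father BB and summing P(type B): 1/2·1/2 + 1/2·1 = 3/4.
Similarly for Rh via the mother's Rh distribution: P(Rh-) = 3/8.
Independent loci: 3/4 × 3/8 = 9/32.

9/32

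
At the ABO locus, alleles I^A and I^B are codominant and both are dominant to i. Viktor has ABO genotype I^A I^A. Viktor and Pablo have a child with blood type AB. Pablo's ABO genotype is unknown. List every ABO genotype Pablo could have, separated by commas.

For each candidate genotype of Pablo, check whether crossing it with I^A I^A can produce every observed child phenotype.
  I^A I^A → possible child types {A} ✗
  I^A I^B → possible child types {A, AB} ✓
  I^A i → possible child types {A} ✗
  I^B I^B → possible child types {AB} ✓
  I^B i → possible child types {A, AB} ✓
  i i → possible child types {A} ✗

I^A I^B, I^B I^B, I^B i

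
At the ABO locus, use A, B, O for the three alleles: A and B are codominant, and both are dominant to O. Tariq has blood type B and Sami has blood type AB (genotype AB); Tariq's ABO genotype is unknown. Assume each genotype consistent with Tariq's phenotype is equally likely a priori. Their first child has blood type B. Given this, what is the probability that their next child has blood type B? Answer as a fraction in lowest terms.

Possible genotypes: Tariq ∈ {BB, BO}; Sami ∈ {AB}.
Weight each parental genotype pair by prior × P(type-B child):
  BB × AB: posterior weight 1/2; P(next child type B) = 1/2.
  BO × AB: posterior weight 1/2; P(next child type B) = 1/2.
Weighted sum = 1/2.

1/2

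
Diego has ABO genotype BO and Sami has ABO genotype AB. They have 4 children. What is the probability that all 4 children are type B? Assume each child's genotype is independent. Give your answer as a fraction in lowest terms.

ABO cross BO × AB → 1/4 A, 1/2 B, 1/4 AB.
So P(type B) = 1/2 per child.
All 4 independent: (1/2)^4 = 1/16.

1/16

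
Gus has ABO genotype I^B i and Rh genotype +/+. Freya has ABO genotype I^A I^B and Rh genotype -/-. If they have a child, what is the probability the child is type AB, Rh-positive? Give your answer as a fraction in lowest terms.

ABO cross I^B i × I^A I^B → offspring phenotypes: 1/4 A, 1/2 B, 1/4 AB.
Rh cross +/+ × -/- → 1 Rh+.
Independent loci: P(type AB, Rh-positive) = 1/4 × 1 = 1/4.

1/4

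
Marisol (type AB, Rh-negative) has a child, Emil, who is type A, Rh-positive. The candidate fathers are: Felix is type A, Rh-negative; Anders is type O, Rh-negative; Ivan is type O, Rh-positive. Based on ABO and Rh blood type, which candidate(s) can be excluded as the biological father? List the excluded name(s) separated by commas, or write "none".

Felix, Anders

A candidate is excluded only if no genotype consistent with his phenotype could produce a type A, Rh-positive child with a type AB, Rh-negative mother.
Felix (type A, Rh-): no genotype consistent with that phenotype can produce a type-A Rh+ child with a type-AB mother.
Anders (type O, Rh-): no genotype consistent with that phenotype can produce a type-A Rh+ child with a type-AB mother.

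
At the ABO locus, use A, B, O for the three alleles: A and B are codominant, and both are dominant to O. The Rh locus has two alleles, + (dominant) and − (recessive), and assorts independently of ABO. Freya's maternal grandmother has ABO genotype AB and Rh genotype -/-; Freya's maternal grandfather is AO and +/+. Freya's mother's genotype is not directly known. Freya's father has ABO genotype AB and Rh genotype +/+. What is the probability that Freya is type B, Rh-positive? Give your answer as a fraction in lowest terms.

1/4

Freya's mother's ABO genotype from AB × AO: 1/4 AA, 1/4 AB, 1/4 AO, 1/4 BO.
Crossing each possibility with the father AB and summing P(type B): 1/4·0 + 1/4·1/4 + 1/4·1/4 + 1/4·1/2 = 1/4.
Similarly for Rh via the mother's Rh distribution: P(Rh+) = 1.
Independent loci: 1/4 × 1 = 1/4.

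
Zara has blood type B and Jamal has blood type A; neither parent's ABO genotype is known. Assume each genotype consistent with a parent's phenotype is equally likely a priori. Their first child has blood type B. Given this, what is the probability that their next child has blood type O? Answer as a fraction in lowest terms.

1/12

Possible genotypes: Zara ∈ {BB, BO}; Jamal ∈ {AA, AO}.
Weight each parental genotype pair by prior × P(type-B child):
  BB × AO: posterior weight 2/3; P(next child type O) = 0.
  BO × AO: posterior weight 1/3; P(next child type O) = 1/4.
Weighted sum = 1/12.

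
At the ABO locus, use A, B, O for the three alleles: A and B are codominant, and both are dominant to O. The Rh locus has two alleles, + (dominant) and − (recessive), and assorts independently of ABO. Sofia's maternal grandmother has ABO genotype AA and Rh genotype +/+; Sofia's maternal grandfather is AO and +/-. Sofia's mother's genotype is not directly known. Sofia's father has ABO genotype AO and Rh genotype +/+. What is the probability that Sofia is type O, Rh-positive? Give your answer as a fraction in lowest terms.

1/8

Sofia's mother's ABO genotype from AA × AO: 1/2 AA, 1/2 AO.
Crossing each possibility with the father AO and summing P(type O): 1/2·0 + 1/2·1/4 = 1/8.
Similarly for Rh via the mother's Rh distribution: P(Rh+) = 1.
Independent loci: 1/8 × 1 = 1/8.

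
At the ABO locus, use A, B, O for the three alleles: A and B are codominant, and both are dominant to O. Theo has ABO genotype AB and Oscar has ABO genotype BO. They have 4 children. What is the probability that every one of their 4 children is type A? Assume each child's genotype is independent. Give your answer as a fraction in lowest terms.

1/256

ABO cross AB × BO → 1/4 A, 1/2 B, 1/4 AB.
So P(type A) = 1/4 per child.
All 4 independent: (1/4)^4 = 1/256.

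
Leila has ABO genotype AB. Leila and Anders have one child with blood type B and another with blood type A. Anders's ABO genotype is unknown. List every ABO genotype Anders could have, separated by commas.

For each candidate genotype of Anders, check whether crossing it with AB can produce every observed child phenotype.
  AA → possible child types {A, AB} ✗
  AB → possible child types {A, B, AB} ✓
  AO → possible child types {A, B, AB} ✓
  BB → possible child types {B, AB} ✗
  BO → possible child types {A, B, AB} ✓
  OO → possible child types {A, B} ✓

AB, AO, BO, OO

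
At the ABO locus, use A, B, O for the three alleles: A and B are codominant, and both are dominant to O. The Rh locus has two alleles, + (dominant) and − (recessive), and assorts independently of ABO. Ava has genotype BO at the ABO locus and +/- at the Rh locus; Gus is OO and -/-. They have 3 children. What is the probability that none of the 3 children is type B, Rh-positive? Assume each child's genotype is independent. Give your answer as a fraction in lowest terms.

27/64

ABO cross BO × OO → 1/2 O, 1/2 B.
Rh cross +/- × -/- → 1/2 Rh+, 1/2 Rh-; so P(type B, Rh-positive) = 1/2 × 1/2 = 1/4 per child.
P(not type B, Rh-positive) = 3/4 for one child; (3/4)^3 = 27/64.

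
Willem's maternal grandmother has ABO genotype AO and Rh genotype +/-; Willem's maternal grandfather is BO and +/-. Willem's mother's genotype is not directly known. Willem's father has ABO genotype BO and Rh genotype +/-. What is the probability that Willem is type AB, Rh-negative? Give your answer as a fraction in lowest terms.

Willem's mother's ABO genotype from AO × BO: 1/4 AB, 1/4 AO, 1/4 BO, 1/4 OO.
Crossing each possibility with the father BO and summing P(type AB): 1/4·1/4 + 1/4·1/4 + 1/4·0 + 1/4·0 = 1/8.
Similarly for Rh via the mother's Rh distribution: P(Rh-) = 1/4.
Independent loci: 1/8 × 1/4 = 1/32.

1/32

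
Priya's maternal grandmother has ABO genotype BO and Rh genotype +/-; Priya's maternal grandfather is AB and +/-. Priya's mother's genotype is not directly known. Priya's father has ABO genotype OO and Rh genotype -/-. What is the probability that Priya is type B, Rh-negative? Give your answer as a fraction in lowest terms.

Priya's mother's ABO genotype from BO × AB: 1/4 AB, 1/4 AO, 1/4 BB, 1/4 BO.
Crossing each possibility with the father OO and summing P(type B): 1/4·1/2 + 1/4·0 + 1/4·1 + 1/4·1/2 = 1/2.
Similarly for Rh via the mother's Rh distribution: P(Rh-) = 1/2.
Independent loci: 1/2 × 1/2 = 1/4.

1/4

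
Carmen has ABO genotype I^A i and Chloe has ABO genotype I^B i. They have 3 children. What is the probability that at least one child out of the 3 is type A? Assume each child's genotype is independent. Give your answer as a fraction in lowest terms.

ABO cross I^A i × I^B i → 1/4 O, 1/4 A, 1/4 B, 1/4 AB.
So P(type A) = 1/4 per child.
P(none) = (3/4)^3 = 27/64; P(at least one) = 1 − 27/64 = 37/64.

37/64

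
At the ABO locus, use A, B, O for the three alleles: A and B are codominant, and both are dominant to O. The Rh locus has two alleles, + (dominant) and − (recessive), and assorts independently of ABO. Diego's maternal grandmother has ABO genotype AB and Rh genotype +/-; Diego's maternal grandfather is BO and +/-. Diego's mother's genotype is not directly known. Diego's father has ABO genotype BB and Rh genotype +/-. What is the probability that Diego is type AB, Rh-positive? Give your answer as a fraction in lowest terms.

Diego's mother's ABO genotype from AB × BO: 1/4 AB, 1/4 AO, 1/4 BB, 1/4 BO.
Crossing each possibility with the father BB and summing P(type AB): 1/4·1/2 + 1/4·1/2 + 1/4·0 + 1/4·0 = 1/4.
Similarly for Rh via the mother's Rh distribution: P(Rh+) = 3/4.
Independent loci: 1/4 × 3/4 = 3/16.

3/16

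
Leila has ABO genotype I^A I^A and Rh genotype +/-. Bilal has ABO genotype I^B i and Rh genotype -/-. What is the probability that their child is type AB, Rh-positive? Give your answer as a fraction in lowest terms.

ABO cross I^A I^A × I^B i → offspring phenotypes: 1/2 A, 1/2 AB.
Rh cross +/- × -/- → 1/2 Rh+, 1/2 Rh-.
Independent loci: P(type AB, Rh-positive) = 1/2 × 1/2 = 1/4.

1/4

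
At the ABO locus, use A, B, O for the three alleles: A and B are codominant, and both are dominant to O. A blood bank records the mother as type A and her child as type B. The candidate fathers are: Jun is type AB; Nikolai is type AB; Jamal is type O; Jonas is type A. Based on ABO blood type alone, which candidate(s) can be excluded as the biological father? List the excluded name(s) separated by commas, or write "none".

A candidate is excluded only if no genotype consistent with his phenotype could produce a type B child with a type A mother.
Jamal (type O): no genotype consistent with that phenotype can produce a type-B child with a type-A mother.
Jonas (type A): no genotype consistent with that phenotype can produce a type-B child with a type-A mother.

Jamal, Jonas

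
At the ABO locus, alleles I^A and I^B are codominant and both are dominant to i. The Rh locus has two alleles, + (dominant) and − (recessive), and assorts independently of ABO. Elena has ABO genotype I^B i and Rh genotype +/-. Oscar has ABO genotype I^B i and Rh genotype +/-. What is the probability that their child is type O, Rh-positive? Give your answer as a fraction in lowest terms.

3/16

ABO cross I^B i × I^B i → offspring phenotypes: 1/4 O, 3/4 B.
Rh cross +/- × +/- → 3/4 Rh+, 1/4 Rh-.
Independent loci: P(type O, Rh-positive) = 1/4 × 3/4 = 3/16.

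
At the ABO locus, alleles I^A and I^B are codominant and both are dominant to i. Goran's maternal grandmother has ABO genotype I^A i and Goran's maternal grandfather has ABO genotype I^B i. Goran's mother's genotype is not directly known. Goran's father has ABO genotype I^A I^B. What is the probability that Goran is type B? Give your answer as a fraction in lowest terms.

3/8

Goran's mother's ABO genotype from I^A i × I^B i: 1/4 I^A I^B, 1/4 I^A i, 1/4 I^B i, 1/4 i i.
Crossing each possibility with the father I^A I^B and summing P(type B): 1/4·1/4 + 1/4·1/4 + 1/4·1/2 + 1/4·1/2 = 3/8.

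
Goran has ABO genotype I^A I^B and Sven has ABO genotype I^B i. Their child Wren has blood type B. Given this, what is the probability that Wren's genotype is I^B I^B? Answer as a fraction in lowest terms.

Cross I^A I^B × I^B i → 1/4 I^A I^B, 1/4 I^A i, 1/4 I^B I^B, 1/4 I^B i.
Type-B genotypes among offspring: I^B I^B (1/4), I^B i (1/4); total 1/2.
P(I^B I^B | type B) = (1/4) / (1/2) = 1/2.

1/2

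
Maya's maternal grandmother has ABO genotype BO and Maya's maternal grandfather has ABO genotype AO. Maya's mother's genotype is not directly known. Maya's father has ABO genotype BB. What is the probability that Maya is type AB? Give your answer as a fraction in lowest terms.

Maya's mother's ABO genotype from BO × AO: 1/4 AB, 1/4 AO, 1/4 BO, 1/4 OO.
Crossing each possibility with the father BB and summing P(type AB): 1/4·1/2 + 1/4·1/2 + 1/4·0 + 1/4·0 = 1/4.

1/4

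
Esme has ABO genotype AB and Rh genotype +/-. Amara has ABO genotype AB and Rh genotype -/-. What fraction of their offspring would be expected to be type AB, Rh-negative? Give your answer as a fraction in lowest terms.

ABO cross AB × AB → offspring phenotypes: 1/4 A, 1/4 B, 1/2 AB.
Rh cross +/- × -/- → 1/2 Rh+, 1/2 Rh-.
Independent loci: P(type AB, Rh-negative) = 1/2 × 1/2 = 1/4.

1/4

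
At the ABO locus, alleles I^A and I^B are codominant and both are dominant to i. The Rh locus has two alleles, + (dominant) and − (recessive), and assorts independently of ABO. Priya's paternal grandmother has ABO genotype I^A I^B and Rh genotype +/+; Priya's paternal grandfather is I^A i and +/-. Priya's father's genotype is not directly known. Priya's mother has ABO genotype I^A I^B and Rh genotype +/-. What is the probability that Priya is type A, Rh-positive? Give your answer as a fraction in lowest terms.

21/64

Priya's father's ABO genotype from I^A I^B × I^A i: 1/4 I^A I^A, 1/4 I^A I^B, 1/4 I^A i, 1/4 I^B i.
Crossing each possibility with the mother I^A I^B and summing P(type A): 1/4·1/2 + 1/4·1/4 + 1/4·1/2 + 1/4·1/4 = 3/8.
Similarly for Rh via the father's Rh distribution: P(Rh+) = 7/8.
Independent loci: 3/8 × 7/8 = 21/64.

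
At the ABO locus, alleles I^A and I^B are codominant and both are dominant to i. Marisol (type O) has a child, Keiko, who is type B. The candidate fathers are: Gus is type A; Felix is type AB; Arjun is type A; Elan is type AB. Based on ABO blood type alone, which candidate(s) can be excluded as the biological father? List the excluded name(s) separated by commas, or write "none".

Gus, Arjun

A candidate is excluded only if no genotype consistent with his phenotype could produce a type B child with a type O mother.
Gus (type A): no genotype consistent with that phenotype can produce a type-B child with a type-O mother.
Arjun (type A): no genotype consistent with that phenotype can produce a type-B child with a type-O mother.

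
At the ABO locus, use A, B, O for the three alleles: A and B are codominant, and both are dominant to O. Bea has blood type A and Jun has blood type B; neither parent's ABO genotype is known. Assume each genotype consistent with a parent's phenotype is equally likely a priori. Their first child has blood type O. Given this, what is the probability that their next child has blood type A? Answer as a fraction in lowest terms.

1/4

Possible genotypes: Bea ∈ {AA, AO}; Jun ∈ {BB, BO}.
Weight each parental genotype pair by prior × P(type-O child):
  AO × BO: posterior weight 1; P(next child type A) = 1/4.
Weighted sum = 1/4.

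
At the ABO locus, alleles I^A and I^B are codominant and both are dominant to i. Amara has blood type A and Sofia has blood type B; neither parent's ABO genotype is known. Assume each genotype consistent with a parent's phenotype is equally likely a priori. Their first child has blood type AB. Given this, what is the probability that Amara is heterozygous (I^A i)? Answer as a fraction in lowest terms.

Possible genotypes: Amara ∈ {I^A I^A, I^A i}; Sofia ∈ {I^B I^B, I^B i}.
Weight each parental genotype pair by prior × P(type-AB child):
  I^A I^A × I^B I^B: posterior weight 4/9.
  I^A I^A × I^B i: posterior weight 2/9.
  I^A i × I^B I^B: posterior weight 2/9.
  I^A i × I^B i: posterior weight 1/9.
Sum the posterior weight over pairs where Amara is I^A i: 1/3.

1/3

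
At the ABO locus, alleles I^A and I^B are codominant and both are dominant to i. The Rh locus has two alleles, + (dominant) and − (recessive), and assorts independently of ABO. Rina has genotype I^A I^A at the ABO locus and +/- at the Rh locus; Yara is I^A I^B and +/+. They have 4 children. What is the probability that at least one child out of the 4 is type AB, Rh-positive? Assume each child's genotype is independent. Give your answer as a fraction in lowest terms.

ABO cross I^A I^A × I^A I^B → 1/2 A, 1/2 AB.
Rh cross +/- × +/+ → 1 Rh+; so P(type AB, Rh-positive) = 1/2 × 1 = 1/2 per child.
P(none) = (1/2)^4 = 1/16; P(at least one) = 1 − 1/16 = 15/16.

15/16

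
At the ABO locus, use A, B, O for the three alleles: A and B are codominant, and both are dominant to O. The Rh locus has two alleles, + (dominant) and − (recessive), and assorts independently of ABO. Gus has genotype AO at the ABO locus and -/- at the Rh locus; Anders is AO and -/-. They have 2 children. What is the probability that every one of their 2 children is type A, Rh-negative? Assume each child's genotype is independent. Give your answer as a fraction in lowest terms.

ABO cross AO × AO → 1/4 O, 3/4 A.
Rh cross -/- × -/- → 1 Rh-; so P(type A, Rh-negative) = 3/4 × 1 = 3/4 per child.
All 2 independent: (3/4)^2 = 9/16.

9/16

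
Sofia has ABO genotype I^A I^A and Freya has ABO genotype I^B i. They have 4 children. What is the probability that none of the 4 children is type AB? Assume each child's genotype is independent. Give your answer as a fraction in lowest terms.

ABO cross I^A I^A × I^B i → 1/2 A, 1/2 AB.
So P(type AB) = 1/2 per child.
P(not type AB) = 1/2 for one child; (1/2)^4 = 1/16.

1/16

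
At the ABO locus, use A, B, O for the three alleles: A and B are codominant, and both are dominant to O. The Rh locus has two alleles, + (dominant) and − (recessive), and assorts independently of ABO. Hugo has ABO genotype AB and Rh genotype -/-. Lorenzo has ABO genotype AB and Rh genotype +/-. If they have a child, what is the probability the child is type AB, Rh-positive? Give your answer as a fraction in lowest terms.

1/4

ABO cross AB × AB → offspring phenotypes: 1/4 A, 1/4 B, 1/2 AB.
Rh cross -/- × +/- → 1/2 Rh+, 1/2 Rh-.
Independent loci: P(type AB, Rh-positive) = 1/2 × 1/2 = 1/4.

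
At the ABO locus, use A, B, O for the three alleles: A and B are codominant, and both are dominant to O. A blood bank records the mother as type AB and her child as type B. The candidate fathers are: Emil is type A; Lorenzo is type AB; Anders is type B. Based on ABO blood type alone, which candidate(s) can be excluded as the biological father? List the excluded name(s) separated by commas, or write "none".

A candidate is excluded only if no genotype consistent with his phenotype could produce a type B child with a type AB mother.
Every candidate has at least one consistent genotype combination, so none can be excluded.

none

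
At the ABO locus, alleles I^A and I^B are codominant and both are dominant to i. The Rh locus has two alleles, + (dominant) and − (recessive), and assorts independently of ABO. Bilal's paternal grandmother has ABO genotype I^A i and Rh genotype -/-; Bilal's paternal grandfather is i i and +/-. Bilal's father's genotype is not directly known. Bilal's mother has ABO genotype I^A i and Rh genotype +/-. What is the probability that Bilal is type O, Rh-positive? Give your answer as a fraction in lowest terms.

Bilal's father's ABO genotype from I^A i × i i: 1/2 I^A i, 1/2 i i.
Crossing each possibility with the mother I^A i and summing P(type O): 1/2·1/4 + 1/2·1/2 = 3/8.
Similarly for Rh via the father's Rh distribution: P(Rh+) = 5/8.
Independent loci: 3/8 × 5/8 = 15/64.

15/64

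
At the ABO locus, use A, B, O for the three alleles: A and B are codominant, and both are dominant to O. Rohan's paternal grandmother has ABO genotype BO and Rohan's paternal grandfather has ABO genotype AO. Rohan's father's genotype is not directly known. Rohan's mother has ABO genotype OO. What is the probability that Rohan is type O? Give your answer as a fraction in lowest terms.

1/2

Rohan's father's ABO genotype from BO × AO: 1/4 AB, 1/4 AO, 1/4 BO, 1/4 OO.
Crossing each possibility with the mother OO and summing P(type O): 1/4·0 + 1/4·1/2 + 1/4·1/2 + 1/4·1 = 1/2.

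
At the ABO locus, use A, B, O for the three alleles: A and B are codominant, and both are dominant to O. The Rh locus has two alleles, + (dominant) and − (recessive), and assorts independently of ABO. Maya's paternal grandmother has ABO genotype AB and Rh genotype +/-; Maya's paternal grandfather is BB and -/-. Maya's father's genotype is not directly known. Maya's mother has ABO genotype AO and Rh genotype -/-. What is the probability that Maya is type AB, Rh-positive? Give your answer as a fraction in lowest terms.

Maya's father's ABO genotype from AB × BB: 1/2 AB, 1/2 BB.
Crossing each possibility with the mother AO and summing P(type AB): 1/2·1/4 + 1/2·1/2 = 3/8.
Similarly for Rh via the father's Rh distribution: P(Rh+) = 1/4.
Independent loci: 3/8 × 1/4 = 3/32.

3/32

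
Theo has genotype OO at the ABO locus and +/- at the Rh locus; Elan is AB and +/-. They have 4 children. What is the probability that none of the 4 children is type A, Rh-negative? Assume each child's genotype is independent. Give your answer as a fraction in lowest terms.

2401/4096

ABO cross OO × AB → 1/2 A, 1/2 B.
Rh cross +/- × +/- → 3/4 Rh+, 1/4 Rh-; so P(type A, Rh-negative) = 1/2 × 1/4 = 1/8 per child.
P(not type A, Rh-negative) = 7/8 for one child; (7/8)^4 = 2401/4096.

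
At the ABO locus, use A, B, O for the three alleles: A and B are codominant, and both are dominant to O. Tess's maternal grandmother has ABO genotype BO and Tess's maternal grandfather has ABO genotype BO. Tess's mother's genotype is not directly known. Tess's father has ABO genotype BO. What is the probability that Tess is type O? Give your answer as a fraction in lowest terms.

Tess's mother's ABO genotype from BO × BO: 1/4 BB, 1/2 BO, 1/4 OO.
Crossing each possibility with the father BO and summing P(type O): 1/4·0 + 1/2·1/4 + 1/4·1/2 = 1/4.

1/4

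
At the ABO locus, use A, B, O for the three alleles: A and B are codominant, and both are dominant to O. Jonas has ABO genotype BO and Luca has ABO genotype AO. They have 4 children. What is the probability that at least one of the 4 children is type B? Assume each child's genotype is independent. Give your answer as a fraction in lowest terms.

175/256

ABO cross BO × AO → 1/4 O, 1/4 A, 1/4 B, 1/4 AB.
So P(type B) = 1/4 per child.
P(none) = (3/4)^4 = 81/256; P(at least one) = 1 − 81/256 = 175/256.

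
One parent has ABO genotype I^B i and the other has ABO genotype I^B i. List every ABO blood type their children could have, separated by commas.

Gametes from I^B i × I^B i give offspring ABO genotypes I^B I^B, I^B i, i i, i.e. phenotypes O, B.

O, B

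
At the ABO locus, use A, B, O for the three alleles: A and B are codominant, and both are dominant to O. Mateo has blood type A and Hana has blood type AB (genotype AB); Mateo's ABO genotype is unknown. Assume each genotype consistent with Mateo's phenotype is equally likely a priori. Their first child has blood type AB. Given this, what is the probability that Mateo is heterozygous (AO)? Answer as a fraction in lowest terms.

1/3

Possible genotypes: Mateo ∈ {AA, AO}; Hana ∈ {AB}.
Weight each parental genotype pair by prior × P(type-AB child):
  AA × AB: posterior weight 2/3.
  AO × AB: posterior weight 1/3.
Sum the posterior weight over pairs where Mateo is AO: 1/3.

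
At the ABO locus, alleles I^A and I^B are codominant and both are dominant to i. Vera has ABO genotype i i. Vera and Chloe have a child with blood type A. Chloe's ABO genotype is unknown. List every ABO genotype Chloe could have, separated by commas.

For each candidate genotype of Chloe, check whether crossing it with i i can produce every observed child phenotype.
  I^A I^A → possible child types {A} ✓
  I^A I^B → possible child types {A, B} ✓
  I^A i → possible child types {O, A} ✓
  I^B I^B → possible child types {B} ✗
  I^B i → possible child types {O, B} ✗
  i i → possible child types {O} ✗

I^A I^A, I^A I^B, I^A i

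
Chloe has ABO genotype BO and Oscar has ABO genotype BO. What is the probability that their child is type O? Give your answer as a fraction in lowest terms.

1/4

ABO cross BO × BO → offspring phenotypes: 1/4 O, 3/4 B.
So P(type O) = 1/4.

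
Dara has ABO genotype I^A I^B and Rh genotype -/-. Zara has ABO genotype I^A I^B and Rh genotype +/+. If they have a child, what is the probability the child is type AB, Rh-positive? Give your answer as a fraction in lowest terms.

ABO cross I^A I^B × I^A I^B → offspring phenotypes: 1/4 A, 1/4 B, 1/2 AB.
Rh cross -/- × +/+ → 1 Rh+.
Independent loci: P(type AB, Rh-positive) = 1/2 × 1 = 1/2.

1/2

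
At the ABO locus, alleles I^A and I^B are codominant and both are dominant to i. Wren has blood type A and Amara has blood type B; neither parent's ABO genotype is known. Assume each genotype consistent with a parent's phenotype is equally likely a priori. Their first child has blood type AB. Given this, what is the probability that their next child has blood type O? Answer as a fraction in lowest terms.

1/36

Possible genotypes: Wren ∈ {I^A I^A, I^A i}; Amara ∈ {I^B I^B, I^B i}.
Weight each parental genotype pair by prior × P(type-AB child):
  I^A I^A × I^B I^B: posterior weight 4/9; P(next child type O) = 0.
  I^A I^A × I^B i: posterior weight 2/9; P(next child type O) = 0.
  I^A i × I^B I^B: posterior weight 2/9; P(next child type O) = 0.
  I^A i × I^B i: posterior weight 1/9; P(next child type O) = 1/4.
Weighted sum = 1/36.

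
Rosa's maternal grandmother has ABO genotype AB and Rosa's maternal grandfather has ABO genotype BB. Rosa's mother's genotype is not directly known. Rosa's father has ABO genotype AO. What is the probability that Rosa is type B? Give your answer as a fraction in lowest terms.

3/8

Rosa's mother's ABO genotype from AB × BB: 1/2 AB, 1/2 BB.
Crossing each possibility with the father AO and summing P(type B): 1/2·1/4 + 1/2·1/2 = 3/8.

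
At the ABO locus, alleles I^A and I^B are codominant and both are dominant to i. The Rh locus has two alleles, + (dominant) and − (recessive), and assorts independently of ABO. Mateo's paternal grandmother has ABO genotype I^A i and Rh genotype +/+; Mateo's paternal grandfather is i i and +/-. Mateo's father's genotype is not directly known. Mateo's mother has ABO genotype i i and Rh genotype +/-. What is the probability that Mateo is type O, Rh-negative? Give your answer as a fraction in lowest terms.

Mateo's father's ABO genotype from I^A i × i i: 1/2 I^A i, 1/2 i i.
Crossing each possibility with the mother i i and summing P(type O): 1/2·1/2 + 1/2·1 = 3/4.
Similarly for Rh via the father's Rh distribution: P(Rh-) = 1/8.
Independent loci: 3/4 × 1/8 = 3/32.

3/32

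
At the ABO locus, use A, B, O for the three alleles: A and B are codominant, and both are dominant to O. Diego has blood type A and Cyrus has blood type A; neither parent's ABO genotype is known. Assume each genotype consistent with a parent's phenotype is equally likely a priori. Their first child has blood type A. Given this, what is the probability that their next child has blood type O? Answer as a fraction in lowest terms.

Possible genotypes: Diego ∈ {AA, AO}; Cyrus ∈ {AA, AO}.
Weight each parental genotype pair by prior × P(type-A child):
  AA × AA: posterior weight 4/15; P(next child type O) = 0.
  AA × AO: posterior weight 4/15; P(next child type O) = 0.
  AO × AA: posterior weight 4/15; P(next child type O) = 0.
  AO × AO: posterior weight 1/5; P(next child type O) = 1/4.
Weighted sum = 1/20.

1/20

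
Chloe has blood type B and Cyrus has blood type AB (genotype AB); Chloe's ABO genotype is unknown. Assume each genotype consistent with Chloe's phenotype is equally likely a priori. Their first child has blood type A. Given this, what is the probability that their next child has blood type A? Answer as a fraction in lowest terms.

1/4

Possible genotypes: Chloe ∈ {BB, BO}; Cyrus ∈ {AB}.
Weight each parental genotype pair by prior × P(type-A child):
  BO × AB: posterior weight 1; P(next child type A) = 1/4.
Weighted sum = 1/4.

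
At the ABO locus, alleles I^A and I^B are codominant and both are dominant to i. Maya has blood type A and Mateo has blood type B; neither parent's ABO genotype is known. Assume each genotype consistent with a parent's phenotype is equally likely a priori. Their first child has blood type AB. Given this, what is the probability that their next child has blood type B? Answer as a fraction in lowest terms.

5/36

Possible genotypes: Maya ∈ {I^A I^A, I^A i}; Mateo ∈ {I^B I^B, I^B i}.
Weight each parental genotype pair by prior × P(type-AB child):
  I^A I^A × I^B I^B: posterior weight 4/9; P(next child type B) = 0.
  I^A I^A × I^B i: posterior weight 2/9; P(next child type B) = 0.
  I^A i × I^B I^B: posterior weight 2/9; P(next child type B) = 1/2.
  I^A i × I^B i: posterior weight 1/9; P(next child type B) = 1/4.
Weighted sum = 5/36.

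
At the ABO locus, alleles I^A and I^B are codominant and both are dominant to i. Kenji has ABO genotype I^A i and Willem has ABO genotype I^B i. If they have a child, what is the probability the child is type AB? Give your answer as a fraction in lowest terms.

1/4

ABO cross I^A i × I^B i → offspring phenotypes: 1/4 O, 1/4 A, 1/4 B, 1/4 AB.
So P(type AB) = 1/4.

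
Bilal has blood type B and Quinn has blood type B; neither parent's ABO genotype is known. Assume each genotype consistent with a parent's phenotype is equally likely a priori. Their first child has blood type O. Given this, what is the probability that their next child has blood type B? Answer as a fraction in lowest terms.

3/4

Possible genotypes: Bilal ∈ {I^B I^B, I^B i}; Quinn ∈ {I^B I^B, I^B i}.
Weight each parental genotype pair by prior × P(type-O child):
  I^B i × I^B i: posterior weight 1; P(next child type B) = 3/4.
Weighted sum = 3/4.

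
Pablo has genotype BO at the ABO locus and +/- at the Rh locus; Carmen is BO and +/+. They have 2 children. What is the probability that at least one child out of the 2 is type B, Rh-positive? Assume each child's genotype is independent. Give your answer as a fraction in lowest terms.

ABO cross BO × BO → 1/4 O, 3/4 B.
Rh cross +/- × +/+ → 1 Rh+; so P(type B, Rh-positive) = 3/4 × 1 = 3/4 per child.
P(none) = (1/4)^2 = 1/16; P(at least one) = 1 − 1/16 = 15/16.

15/16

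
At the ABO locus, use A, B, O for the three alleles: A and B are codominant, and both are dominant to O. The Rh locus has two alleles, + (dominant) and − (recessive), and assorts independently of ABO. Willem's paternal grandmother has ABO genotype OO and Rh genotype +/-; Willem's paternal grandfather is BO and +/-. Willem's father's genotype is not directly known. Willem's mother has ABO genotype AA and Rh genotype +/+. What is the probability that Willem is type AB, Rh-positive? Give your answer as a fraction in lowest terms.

Willem's father's ABO genotype from OO × BO: 1/2 BO, 1/2 OO.
Crossing each possibility with the mother AA and summing P(type AB): 1/2·1/2 + 1/2·0 = 1/4.
Similarly for Rh via the father's Rh distribution: P(Rh+) = 1.
Independent loci: 1/4 × 1 = 1/4.

1/4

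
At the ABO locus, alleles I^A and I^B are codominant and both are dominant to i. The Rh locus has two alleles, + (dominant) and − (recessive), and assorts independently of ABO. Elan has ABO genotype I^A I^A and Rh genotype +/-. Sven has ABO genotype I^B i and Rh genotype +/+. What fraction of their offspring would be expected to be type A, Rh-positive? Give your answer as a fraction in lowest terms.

1/2

ABO cross I^A I^A × I^B i → offspring phenotypes: 1/2 A, 1/2 AB.
Rh cross +/- × +/+ → 1 Rh+.
Independent loci: P(type A, Rh-positive) = 1/2 × 1 = 1/2.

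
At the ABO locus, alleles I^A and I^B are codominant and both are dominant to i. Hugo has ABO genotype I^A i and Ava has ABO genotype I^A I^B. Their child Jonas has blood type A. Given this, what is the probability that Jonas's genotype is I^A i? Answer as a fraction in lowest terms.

1/2

Cross I^A i × I^A I^B → 1/4 I^A I^A, 1/4 I^A I^B, 1/4 I^A i, 1/4 I^B i.
Type-A genotypes among offspring: I^A I^A (1/4), I^A i (1/4); total 1/2.
P(I^A i | type A) = (1/4) / (1/2) = 1/2.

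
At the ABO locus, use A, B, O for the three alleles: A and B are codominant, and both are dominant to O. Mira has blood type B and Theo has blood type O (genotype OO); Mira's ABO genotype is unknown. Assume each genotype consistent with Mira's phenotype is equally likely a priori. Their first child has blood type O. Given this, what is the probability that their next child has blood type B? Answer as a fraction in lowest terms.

1/2

Possible genotypes: Mira ∈ {BB, BO}; Theo ∈ {OO}.
Weight each parental genotype pair by prior × P(type-O child):
  BO × OO: posterior weight 1; P(next child type B) = 1/2.
Weighted sum = 1/2.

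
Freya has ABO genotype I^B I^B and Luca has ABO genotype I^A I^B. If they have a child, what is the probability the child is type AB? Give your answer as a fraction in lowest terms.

1/2

ABO cross I^B I^B × I^A I^B → offspring phenotypes: 1/2 B, 1/2 AB.
So P(type AB) = 1/2.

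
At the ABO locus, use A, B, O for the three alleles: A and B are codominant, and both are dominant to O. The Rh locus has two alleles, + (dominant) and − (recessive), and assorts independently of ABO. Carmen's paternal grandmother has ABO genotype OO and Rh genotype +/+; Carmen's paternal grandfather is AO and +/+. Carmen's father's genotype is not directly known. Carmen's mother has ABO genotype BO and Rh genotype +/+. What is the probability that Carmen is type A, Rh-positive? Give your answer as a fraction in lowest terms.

1/8

Carmen's father's ABO genotype from OO × AO: 1/2 AO, 1/2 OO.
Crossing each possibility with the mother BO and summing P(type A): 1/2·1/4 + 1/2·0 = 1/8.
Similarly for Rh via the father's Rh distribution: P(Rh+) = 1.
Independent loci: 1/8 × 1 = 1/8.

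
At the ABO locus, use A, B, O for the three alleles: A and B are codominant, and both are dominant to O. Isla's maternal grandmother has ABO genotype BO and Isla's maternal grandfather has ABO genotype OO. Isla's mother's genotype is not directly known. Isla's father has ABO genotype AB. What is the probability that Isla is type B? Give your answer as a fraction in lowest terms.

1/2

Isla's mother's ABO genotype from BO × OO: 1/2 BO, 1/2 OO.
Crossing each possibility with the father AB and summing P(type B): 1/2·1/2 + 1/2·1/2 = 1/2.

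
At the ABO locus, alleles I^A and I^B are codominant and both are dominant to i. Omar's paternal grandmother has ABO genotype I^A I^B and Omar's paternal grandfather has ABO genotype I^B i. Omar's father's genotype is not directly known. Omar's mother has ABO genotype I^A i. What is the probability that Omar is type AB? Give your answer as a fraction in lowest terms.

1/4

Omar's father's ABO genotype from I^A I^B × I^B i: 1/4 I^A I^B, 1/4 I^A i, 1/4 I^B I^B, 1/4 I^B i.
Crossing each possibility with the mother I^A i and summing P(type AB): 1/4·1/4 + 1/4·0 + 1/4·1/2 + 1/4·1/4 = 1/4.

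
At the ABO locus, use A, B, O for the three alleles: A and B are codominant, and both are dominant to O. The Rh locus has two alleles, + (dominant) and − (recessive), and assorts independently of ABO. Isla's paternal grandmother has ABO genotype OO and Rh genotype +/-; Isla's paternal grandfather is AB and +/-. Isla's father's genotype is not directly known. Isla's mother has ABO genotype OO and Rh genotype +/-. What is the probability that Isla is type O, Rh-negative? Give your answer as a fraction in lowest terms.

1/8

Isla's father's ABO genotype from OO × AB: 1/2 AO, 1/2 BO.
Crossing each possibility with the mother OO and summing P(type O): 1/2·1/2 + 1/2·1/2 = 1/2.
Similarly for Rh via the father's Rh distribution: P(Rh-) = 1/4.
Independent loci: 1/2 × 1/4 = 1/8.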